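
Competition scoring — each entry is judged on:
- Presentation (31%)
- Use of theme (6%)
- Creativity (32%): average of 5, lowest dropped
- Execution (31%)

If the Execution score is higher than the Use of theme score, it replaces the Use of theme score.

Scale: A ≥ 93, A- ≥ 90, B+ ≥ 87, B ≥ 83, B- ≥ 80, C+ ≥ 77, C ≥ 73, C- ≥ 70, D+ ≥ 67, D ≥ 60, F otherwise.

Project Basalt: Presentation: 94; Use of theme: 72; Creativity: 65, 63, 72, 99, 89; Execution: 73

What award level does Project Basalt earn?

B-

Creativity: drop 63 → average of remaining 4 = 325/4 = 81.25
Execution (73) > Use of theme (72), so Use of theme counts as 73.
Weighted total:
  Presentation 94 × 0.31 = 29.14
  Use of theme 73 × 0.06 = 4.38
  Creativity 81.25 × 0.32 = 26
  Execution 73 × 0.31 = 22.63
Sum = 82.15
82.15 is ≥ 80 and < 83 → B-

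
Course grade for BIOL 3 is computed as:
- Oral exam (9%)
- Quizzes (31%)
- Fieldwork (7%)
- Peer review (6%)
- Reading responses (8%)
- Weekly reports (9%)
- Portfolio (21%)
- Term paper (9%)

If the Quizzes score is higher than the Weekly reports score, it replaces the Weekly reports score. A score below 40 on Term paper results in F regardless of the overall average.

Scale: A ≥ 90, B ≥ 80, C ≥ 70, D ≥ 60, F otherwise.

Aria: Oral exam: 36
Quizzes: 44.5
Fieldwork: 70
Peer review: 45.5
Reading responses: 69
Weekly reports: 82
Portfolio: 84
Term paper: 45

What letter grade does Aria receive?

F

Quizzes (44.5) ≤ Weekly reports (82), so Weekly reports stays at 82.
Term paper score 45 ≥ 40: minimum met.
Weighted total:
  Oral exam 36 × 0.09 = 3.24
  Quizzes 44.5 × 0.31 = 13.795
  Fieldwork 70 × 0.07 = 4.9
  Peer review 45.5 × 0.06 = 2.73
  Reading responses 69 × 0.08 = 5.52
  Weekly reports 82 × 0.09 = 7.38
  Portfolio 84 × 0.21 = 17.64
  Term paper 45 × 0.09 = 4.05
Sum = 59.255
59.255 < 60 → F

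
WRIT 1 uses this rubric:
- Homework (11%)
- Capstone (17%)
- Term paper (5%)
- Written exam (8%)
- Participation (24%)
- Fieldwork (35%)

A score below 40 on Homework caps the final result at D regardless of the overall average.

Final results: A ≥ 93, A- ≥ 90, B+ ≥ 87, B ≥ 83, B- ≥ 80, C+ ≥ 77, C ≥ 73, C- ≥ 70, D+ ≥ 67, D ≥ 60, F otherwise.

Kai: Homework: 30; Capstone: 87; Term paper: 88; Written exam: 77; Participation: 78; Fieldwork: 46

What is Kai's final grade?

Homework score 30 < 40: minimum not met.
Weighted total:
  Homework 30 × 0.11 = 3.3
  Capstone 87 × 0.17 = 14.79
  Term paper 88 × 0.05 = 4.4
  Written exam 77 × 0.08 = 6.16
  Participation 78 × 0.24 = 18.72
  Fieldwork 46 × 0.35 = 16.1
Sum = 63.47
63.47 would be D; cap at D applies → D.

D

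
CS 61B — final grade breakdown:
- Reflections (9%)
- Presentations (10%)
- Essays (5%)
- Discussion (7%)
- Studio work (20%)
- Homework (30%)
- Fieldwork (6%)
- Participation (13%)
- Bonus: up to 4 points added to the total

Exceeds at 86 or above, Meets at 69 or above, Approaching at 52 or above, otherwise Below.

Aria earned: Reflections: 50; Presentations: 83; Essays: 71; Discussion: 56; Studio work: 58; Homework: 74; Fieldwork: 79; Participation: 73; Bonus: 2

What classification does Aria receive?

Meets

Weighted total:
  Reflections 50 × 0.09 = 4.5
  Presentations 83 × 0.1 = 8.3
  Essays 71 × 0.05 = 3.55
  Discussion 56 × 0.07 = 3.92
  Studio work 58 × 0.2 = 11.6
  Homework 74 × 0.3 = 22.2
  Fieldwork 79 × 0.06 = 4.74
  Participation 73 × 0.13 = 9.49
Sum = 68.3
Bonus: 68.3 + 2 = 70.3
70.3 is ≥ 69 and < 86 → Meets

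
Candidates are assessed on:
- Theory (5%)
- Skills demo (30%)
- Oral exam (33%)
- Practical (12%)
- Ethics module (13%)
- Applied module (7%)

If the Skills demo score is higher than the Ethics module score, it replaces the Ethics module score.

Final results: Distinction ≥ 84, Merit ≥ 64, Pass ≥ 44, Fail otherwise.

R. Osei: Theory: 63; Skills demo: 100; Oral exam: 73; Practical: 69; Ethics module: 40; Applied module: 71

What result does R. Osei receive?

Skills demo (100) > Ethics module (40), so Ethics module counts as 100.
Weighted total:
  Theory 63 × 0.05 = 3.15
  Skills demo 100 × 0.3 = 30
  Oral exam 73 × 0.33 = 24.09
  Practical 69 × 0.12 = 8.28
  Ethics module 100 × 0.13 = 13
  Applied module 71 × 0.07 = 4.97
Sum = 83.49
83.49 is ≥ 64 and < 84 → Merit

Merit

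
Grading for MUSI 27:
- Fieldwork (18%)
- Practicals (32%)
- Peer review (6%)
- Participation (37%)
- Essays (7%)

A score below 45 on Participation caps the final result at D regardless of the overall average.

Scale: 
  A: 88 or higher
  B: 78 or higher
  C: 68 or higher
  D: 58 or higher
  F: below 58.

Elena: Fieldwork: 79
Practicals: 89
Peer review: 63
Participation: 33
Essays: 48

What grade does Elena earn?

D

Participation score 33 < 45: minimum not met.
Weighted total:
  Fieldwork 79 × 0.18 = 14.22
  Practicals 89 × 0.32 = 28.48
  Peer review 63 × 0.06 = 3.78
  Participation 33 × 0.37 = 12.21
  Essays 48 × 0.07 = 3.36
Sum = 62.05
62.05 would be D; cap at D applies → D.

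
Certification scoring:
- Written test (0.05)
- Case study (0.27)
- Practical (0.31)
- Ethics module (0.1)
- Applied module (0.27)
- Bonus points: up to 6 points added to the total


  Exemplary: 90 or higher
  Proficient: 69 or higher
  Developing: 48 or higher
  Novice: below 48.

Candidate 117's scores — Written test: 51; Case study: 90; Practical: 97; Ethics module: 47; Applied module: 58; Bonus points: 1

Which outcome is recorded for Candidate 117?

Weighted total:
  Written test 51 × 0.05 = 2.55
  Case study 90 × 0.27 = 24.3
  Practical 97 × 0.31 = 30.07
  Ethics module 47 × 0.1 = 4.7
  Applied module 58 × 0.27 = 15.66
Sum = 77.28
Bonus points: 77.28 + 1 = 78.28
78.28 is ≥ 69 and < 90 → Proficient

Proficient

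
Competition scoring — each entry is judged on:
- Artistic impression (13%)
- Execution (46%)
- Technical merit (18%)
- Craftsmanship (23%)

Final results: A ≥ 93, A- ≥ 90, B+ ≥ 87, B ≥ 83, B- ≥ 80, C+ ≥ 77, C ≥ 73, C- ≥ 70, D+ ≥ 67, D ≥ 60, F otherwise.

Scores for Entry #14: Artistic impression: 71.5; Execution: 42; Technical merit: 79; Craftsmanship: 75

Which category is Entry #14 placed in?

Weighted total:
  Artistic impression 71.5 × 0.13 = 9.295
  Execution 42 × 0.46 = 19.32
  Technical merit 79 × 0.18 = 14.22
  Craftsmanship 75 × 0.23 = 17.25
Sum = 60.085
60.085 is ≥ 60 and < 67 → D

D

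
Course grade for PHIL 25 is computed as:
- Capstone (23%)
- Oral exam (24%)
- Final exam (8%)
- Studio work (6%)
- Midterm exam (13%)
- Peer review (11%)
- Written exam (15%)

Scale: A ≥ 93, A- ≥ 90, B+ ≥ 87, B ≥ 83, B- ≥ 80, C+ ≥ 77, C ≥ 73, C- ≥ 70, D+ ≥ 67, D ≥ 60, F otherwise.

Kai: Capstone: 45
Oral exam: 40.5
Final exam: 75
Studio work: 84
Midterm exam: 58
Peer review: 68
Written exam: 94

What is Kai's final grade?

Weighted total:
  Capstone 45 × 0.23 = 10.35
  Oral exam 40.5 × 0.24 = 9.72
  Final exam 75 × 0.08 = 6
  Studio work 84 × 0.06 = 5.04
  Midterm exam 58 × 0.13 = 7.54
  Peer review 68 × 0.11 = 7.48
  Written exam 94 × 0.15 = 14.1
Sum = 60.23
60.23 is ≥ 60 and < 67 → D

D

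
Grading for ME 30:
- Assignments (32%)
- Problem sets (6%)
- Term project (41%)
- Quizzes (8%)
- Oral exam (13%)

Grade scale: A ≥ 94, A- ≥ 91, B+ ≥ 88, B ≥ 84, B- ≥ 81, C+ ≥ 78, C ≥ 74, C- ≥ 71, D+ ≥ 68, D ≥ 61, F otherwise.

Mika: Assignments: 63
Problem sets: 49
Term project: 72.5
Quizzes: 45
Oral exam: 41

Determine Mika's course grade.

Weighted total:
  Assignments 63 × 0.32 = 20.16
  Problem sets 49 × 0.06 = 2.94
  Term project 72.5 × 0.41 = 29.725
  Quizzes 45 × 0.08 = 3.6
  Oral exam 41 × 0.13 = 5.33
Sum = 61.755
61.755 is ≥ 61 and < 68 → D

D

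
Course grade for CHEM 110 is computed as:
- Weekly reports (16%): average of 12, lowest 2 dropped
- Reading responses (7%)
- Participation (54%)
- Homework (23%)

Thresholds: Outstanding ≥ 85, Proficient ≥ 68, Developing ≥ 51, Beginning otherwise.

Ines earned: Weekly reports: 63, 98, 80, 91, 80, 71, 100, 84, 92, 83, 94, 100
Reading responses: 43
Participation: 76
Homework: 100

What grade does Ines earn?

Proficient

Weekly reports: drop 63, 71 → average of remaining 10 = 902/10 = 90.2
Weighted total:
  Weekly reports 90.2 × 0.16 = 14.432
  Reading responses 43 × 0.07 = 3.01
  Participation 76 × 0.54 = 41.04
  Homework 100 × 0.23 = 23
Sum = 81.482
81.482 is ≥ 68 and < 85 → Proficient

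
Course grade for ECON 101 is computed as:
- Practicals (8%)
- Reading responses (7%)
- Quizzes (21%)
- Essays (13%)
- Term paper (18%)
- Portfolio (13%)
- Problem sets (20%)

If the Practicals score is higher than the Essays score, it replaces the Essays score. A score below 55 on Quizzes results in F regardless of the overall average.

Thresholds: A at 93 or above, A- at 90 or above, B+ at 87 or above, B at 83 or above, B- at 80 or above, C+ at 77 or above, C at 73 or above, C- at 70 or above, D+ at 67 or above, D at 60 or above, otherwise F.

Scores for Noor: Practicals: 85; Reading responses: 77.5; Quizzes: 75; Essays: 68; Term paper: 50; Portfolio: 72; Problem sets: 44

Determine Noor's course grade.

D

Practicals (85) > Essays (68), so Essays counts as 85.
Quizzes score 75 ≥ 55: minimum met.
Weighted total:
  Practicals 85 × 0.08 = 6.8
  Reading responses 77.5 × 0.07 = 5.425
  Quizzes 75 × 0.21 = 15.75
  Essays 85 × 0.13 = 11.05
  Term paper 50 × 0.18 = 9
  Portfolio 72 × 0.13 = 9.36
  Problem sets 44 × 0.2 = 8.8
Sum = 66.185
66.185 is ≥ 60 and < 67 → D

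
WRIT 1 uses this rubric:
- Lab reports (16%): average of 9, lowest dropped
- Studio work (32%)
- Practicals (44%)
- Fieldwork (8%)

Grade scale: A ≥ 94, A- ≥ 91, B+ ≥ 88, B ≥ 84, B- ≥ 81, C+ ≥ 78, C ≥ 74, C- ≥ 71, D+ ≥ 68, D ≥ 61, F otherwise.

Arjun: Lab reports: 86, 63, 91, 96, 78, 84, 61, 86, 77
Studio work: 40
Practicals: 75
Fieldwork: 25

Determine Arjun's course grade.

Lab reports: drop 61 → average of remaining 8 = 661/8 = 82.625
Weighted total:
  Lab reports 82.625 × 0.16 = 13.22
  Studio work 40 × 0.32 = 12.8
  Practicals 75 × 0.44 = 33
  Fieldwork 25 × 0.08 = 2
Sum = 61.02
61.02 is ≥ 61 and < 68 → D

D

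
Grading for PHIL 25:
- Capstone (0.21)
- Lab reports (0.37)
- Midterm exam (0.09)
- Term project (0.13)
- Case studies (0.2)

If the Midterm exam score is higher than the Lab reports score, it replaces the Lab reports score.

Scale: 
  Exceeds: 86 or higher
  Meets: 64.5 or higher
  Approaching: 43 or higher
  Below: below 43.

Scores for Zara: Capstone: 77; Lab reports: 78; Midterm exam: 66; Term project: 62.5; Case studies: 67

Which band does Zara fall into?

Meets

Midterm exam (66) ≤ Lab reports (78), so Lab reports stays at 78.
Weighted total:
  Capstone 77 × 0.21 = 16.17
  Lab reports 78 × 0.37 = 28.86
  Midterm exam 66 × 0.09 = 5.94
  Term project 62.5 × 0.13 = 8.125
  Case studies 67 × 0.2 = 13.4
Sum = 72.495
72.495 is ≥ 64.5 and < 86 → Meets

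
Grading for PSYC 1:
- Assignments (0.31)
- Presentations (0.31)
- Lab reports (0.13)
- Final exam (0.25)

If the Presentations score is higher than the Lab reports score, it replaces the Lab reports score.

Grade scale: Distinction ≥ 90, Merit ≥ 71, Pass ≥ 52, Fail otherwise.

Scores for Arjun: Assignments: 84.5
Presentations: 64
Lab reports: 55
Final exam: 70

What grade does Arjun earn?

Merit

Presentations (64) > Lab reports (55), so Lab reports counts as 64.
Weighted total:
  Assignments 84.5 × 0.31 = 26.195
  Presentations 64 × 0.31 = 19.84
  Lab reports 64 × 0.13 = 8.32
  Final exam 70 × 0.25 = 17.5
Sum = 71.855
71.855 is ≥ 71 and < 90 → Merit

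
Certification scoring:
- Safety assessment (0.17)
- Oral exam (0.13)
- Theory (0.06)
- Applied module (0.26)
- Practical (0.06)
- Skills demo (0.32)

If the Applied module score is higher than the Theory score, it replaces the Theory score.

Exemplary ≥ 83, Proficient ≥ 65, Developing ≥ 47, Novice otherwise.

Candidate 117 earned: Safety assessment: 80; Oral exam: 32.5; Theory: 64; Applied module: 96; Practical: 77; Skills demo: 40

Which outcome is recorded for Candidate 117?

Proficient

Applied module (96) > Theory (64), so Theory counts as 96.
Weighted total:
  Safety assessment 80 × 0.17 = 13.6
  Oral exam 32.5 × 0.13 = 4.225
  Theory 96 × 0.06 = 5.76
  Applied module 96 × 0.26 = 24.96
  Practical 77 × 0.06 = 4.62
  Skills demo 40 × 0.32 = 12.8
Sum = 65.965
65.965 is ≥ 65 and < 83 → Proficient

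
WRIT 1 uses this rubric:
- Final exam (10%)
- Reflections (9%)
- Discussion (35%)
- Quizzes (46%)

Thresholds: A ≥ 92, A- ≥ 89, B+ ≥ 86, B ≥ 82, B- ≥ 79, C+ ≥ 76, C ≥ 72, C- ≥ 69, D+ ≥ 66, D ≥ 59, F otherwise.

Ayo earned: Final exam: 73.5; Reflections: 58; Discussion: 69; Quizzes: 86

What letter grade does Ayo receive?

Weighted total:
  Final exam 73.5 × 0.1 = 7.35
  Reflections 58 × 0.09 = 5.22
  Discussion 69 × 0.35 = 24.15
  Quizzes 86 × 0.46 = 39.56
Sum = 76.28
76.28 is ≥ 76 and < 79 → C+

C+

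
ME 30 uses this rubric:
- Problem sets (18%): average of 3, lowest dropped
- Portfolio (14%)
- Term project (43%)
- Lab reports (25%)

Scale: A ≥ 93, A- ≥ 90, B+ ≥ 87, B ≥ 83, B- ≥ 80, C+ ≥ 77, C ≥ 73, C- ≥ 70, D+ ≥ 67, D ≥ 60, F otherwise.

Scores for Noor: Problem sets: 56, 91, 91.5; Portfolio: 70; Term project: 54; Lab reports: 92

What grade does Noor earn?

Problem sets: drop 56 → average of remaining 2 = 182.5/2 = 91.25
Weighted total:
  Problem sets 91.25 × 0.18 = 16.425
  Portfolio 70 × 0.14 = 9.8
  Term project 54 × 0.43 = 23.22
  Lab reports 92 × 0.25 = 23
Sum = 72.445
72.445 is ≥ 70 and < 73 → C-

C-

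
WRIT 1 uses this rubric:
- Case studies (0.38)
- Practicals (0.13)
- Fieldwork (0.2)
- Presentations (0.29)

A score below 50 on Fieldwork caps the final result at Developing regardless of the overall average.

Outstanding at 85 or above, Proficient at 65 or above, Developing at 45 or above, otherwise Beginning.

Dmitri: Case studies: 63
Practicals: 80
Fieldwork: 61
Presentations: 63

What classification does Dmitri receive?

Fieldwork score 61 ≥ 50: minimum met.
Weighted total:
  Case studies 63 × 0.38 = 23.94
  Practicals 80 × 0.13 = 10.4
  Fieldwork 61 × 0.2 = 12.2
  Presentations 63 × 0.29 = 18.27
Sum = 64.81
64.81 is ≥ 45 and < 65 → Developing

Developing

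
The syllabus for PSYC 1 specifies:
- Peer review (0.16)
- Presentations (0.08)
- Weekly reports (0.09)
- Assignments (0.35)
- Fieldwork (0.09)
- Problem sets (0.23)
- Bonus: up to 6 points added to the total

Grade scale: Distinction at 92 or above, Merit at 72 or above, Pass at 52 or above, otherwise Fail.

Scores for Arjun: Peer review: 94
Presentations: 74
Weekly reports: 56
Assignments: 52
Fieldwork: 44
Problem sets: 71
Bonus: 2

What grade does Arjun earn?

Weighted total:
  Peer review 94 × 0.16 = 15.04
  Presentations 74 × 0.08 = 5.92
  Weekly reports 56 × 0.09 = 5.04
  Assignments 52 × 0.35 = 18.2
  Fieldwork 44 × 0.09 = 3.96
  Problem sets 71 × 0.23 = 16.33
Sum = 64.49
Bonus: 64.49 + 2 = 66.49
66.49 is ≥ 52 and < 72 → Pass

Pass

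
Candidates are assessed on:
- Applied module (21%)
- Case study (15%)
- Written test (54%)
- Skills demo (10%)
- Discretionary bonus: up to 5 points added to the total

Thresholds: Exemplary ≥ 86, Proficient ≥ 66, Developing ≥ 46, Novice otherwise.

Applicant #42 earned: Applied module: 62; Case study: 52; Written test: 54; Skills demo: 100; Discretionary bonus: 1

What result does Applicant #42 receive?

Weighted total:
  Applied module 62 × 0.21 = 13.02
  Case study 52 × 0.15 = 7.8
  Written test 54 × 0.54 = 29.16
  Skills demo 100 × 0.1 = 10
Sum = 59.98
Discretionary bonus: 59.98 + 1 = 60.98
60.98 is ≥ 46 and < 66 → Developing

Developing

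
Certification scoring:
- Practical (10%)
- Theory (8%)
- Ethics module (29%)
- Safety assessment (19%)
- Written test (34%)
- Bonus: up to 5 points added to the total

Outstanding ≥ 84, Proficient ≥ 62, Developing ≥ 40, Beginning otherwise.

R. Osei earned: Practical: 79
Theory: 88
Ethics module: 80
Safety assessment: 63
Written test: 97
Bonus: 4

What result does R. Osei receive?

Outstanding

Weighted total:
  Practical 79 × 0.1 = 7.9
  Theory 88 × 0.08 = 7.04
  Ethics module 80 × 0.29 = 23.2
  Safety assessment 63 × 0.19 = 11.97
  Written test 97 × 0.34 = 32.98
Sum = 83.09
Bonus: 83.09 + 4 = 87.09
87.09 ≥ 84 → Outstanding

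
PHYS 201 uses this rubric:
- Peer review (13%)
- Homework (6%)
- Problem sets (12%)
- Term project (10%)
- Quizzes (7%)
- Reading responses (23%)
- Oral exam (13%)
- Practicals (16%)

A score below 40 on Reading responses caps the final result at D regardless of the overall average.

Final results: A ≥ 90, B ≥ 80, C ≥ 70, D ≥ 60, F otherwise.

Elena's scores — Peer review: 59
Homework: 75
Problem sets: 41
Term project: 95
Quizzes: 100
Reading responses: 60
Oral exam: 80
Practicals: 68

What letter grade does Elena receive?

Reading responses score 60 ≥ 40: minimum met.
Weighted total:
  Peer review 59 × 0.13 = 7.67
  Homework 75 × 0.06 = 4.5
  Problem sets 41 × 0.12 = 4.92
  Term project 95 × 0.1 = 9.5
  Quizzes 100 × 0.07 = 7
  Reading responses 60 × 0.23 = 13.8
  Oral exam 80 × 0.13 = 10.4
  Practicals 68 × 0.16 = 10.88
Sum = 68.67
68.67 is ≥ 60 and < 70 → D

D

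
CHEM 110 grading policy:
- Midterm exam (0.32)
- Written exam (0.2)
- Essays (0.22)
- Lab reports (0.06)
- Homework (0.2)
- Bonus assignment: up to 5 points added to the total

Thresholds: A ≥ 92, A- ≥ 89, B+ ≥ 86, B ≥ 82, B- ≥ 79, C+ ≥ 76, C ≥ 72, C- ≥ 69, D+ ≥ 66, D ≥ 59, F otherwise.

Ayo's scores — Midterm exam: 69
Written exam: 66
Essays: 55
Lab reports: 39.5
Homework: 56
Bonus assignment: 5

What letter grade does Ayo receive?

D

Weighted total:
  Midterm exam 69 × 0.32 = 22.08
  Written exam 66 × 0.2 = 13.2
  Essays 55 × 0.22 = 12.1
  Lab reports 39.5 × 0.06 = 2.37
  Homework 56 × 0.2 = 11.2
Sum = 60.95
Bonus assignment: 60.95 + 5 = 65.95
65.95 is ≥ 59 and < 66 → D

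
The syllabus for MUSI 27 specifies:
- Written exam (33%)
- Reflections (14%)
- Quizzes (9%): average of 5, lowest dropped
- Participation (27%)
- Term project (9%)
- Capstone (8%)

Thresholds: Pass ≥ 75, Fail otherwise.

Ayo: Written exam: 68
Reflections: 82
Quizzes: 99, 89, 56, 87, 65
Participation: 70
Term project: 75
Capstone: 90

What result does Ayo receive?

Quizzes: drop 56 → average of remaining 4 = 340/4 = 85
Weighted total:
  Written exam 68 × 0.33 = 22.44
  Reflections 82 × 0.14 = 11.48
  Quizzes 85 × 0.09 = 7.65
  Participation 70 × 0.27 = 18.9
  Term project 75 × 0.09 = 6.75
  Capstone 90 × 0.08 = 7.2
Sum = 74.42
74.42 < 75 → Fail

Fail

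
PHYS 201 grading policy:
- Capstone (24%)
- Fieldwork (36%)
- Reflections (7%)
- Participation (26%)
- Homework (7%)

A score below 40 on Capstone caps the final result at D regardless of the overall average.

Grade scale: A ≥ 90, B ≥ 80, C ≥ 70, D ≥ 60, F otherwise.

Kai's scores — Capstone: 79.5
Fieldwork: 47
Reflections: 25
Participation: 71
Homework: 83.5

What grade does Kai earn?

D

Capstone score 79.5 ≥ 40: minimum met.
Weighted total:
  Capstone 79.5 × 0.24 = 19.08
  Fieldwork 47 × 0.36 = 16.92
  Reflections 25 × 0.07 = 1.75
  Participation 71 × 0.26 = 18.46
  Homework 83.5 × 0.07 = 5.845
Sum = 62.055
62.055 is ≥ 60 and < 70 → D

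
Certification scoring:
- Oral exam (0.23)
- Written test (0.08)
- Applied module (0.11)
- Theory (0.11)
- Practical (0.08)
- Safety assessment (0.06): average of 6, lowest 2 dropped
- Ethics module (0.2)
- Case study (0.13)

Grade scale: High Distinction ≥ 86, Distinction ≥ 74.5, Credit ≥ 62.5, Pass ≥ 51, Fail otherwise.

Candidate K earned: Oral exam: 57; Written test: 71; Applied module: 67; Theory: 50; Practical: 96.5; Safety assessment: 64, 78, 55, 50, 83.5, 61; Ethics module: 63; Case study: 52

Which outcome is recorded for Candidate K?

Safety assessment: drop 50, 55 → average of remaining 4 = 286.5/4 = 71.625
Weighted total:
  Oral exam 57 × 0.23 = 13.11
  Written test 71 × 0.08 = 5.68
  Applied module 67 × 0.11 = 7.37
  Theory 50 × 0.11 = 5.5
  Practical 96.5 × 0.08 = 7.72
  Safety assessment 71.625 × 0.06 = 4.2975
  Ethics module 63 × 0.2 = 12.6
  Case study 52 × 0.13 = 6.76
Sum = 63.0375
63.0375 is ≥ 62.5 and < 74.5 → Credit

Credit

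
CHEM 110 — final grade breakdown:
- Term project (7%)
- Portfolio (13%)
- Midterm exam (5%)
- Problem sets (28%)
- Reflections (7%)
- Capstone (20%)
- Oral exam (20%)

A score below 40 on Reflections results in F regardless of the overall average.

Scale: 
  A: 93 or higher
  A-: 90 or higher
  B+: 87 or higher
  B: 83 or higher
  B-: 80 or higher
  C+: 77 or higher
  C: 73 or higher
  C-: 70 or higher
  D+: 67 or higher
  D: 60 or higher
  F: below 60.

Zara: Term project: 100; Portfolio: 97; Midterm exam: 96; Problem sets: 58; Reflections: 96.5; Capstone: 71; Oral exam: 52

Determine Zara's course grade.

Reflections score 96.5 ≥ 40: minimum met.
Weighted total:
  Term project 100 × 0.07 = 7
  Portfolio 97 × 0.13 = 12.61
  Midterm exam 96 × 0.05 = 4.8
  Problem sets 58 × 0.28 = 16.24
  Reflections 96.5 × 0.07 = 6.755
  Capstone 71 × 0.2 = 14.2
  Oral exam 52 × 0.2 = 10.4
Sum = 72.005
72.005 is ≥ 70 and < 73 → C-

C-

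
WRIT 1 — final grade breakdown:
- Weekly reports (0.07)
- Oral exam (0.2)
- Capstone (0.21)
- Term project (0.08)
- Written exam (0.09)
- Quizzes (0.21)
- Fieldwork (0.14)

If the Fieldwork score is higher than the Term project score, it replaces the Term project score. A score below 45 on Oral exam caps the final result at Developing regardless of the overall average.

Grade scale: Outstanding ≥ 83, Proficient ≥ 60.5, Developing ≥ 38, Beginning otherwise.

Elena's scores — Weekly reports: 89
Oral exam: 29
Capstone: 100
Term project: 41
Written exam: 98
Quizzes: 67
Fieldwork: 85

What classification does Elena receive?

Developing

Fieldwork (85) > Term project (41), so Term project counts as 85.
Oral exam score 29 < 45: minimum not met.
Weighted total:
  Weekly reports 89 × 0.07 = 6.23
  Oral exam 29 × 0.2 = 5.8
  Capstone 100 × 0.21 = 21
  Term project 85 × 0.08 = 6.8
  Written exam 98 × 0.09 = 8.82
  Quizzes 67 × 0.21 = 14.07
  Fieldwork 85 × 0.14 = 11.9
Sum = 74.62
74.62 would be Proficient; cap at Developing applies → Developing.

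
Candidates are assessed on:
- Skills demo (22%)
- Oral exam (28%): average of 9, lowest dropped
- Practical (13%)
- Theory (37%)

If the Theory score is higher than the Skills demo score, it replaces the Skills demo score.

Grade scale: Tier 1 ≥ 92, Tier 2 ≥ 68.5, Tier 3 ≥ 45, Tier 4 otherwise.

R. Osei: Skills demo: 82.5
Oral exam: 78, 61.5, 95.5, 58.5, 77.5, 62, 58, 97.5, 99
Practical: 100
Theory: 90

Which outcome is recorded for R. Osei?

Tier 2

Oral exam: drop 58 → average of remaining 8 = 629.5/8 = 78.6875
Theory (90) > Skills demo (82.5), so Skills demo counts as 90.
Weighted total:
  Skills demo 90 × 0.22 = 19.8
  Oral exam 78.6875 × 0.28 = 22.0325
  Practical 100 × 0.13 = 13
  Theory 90 × 0.37 = 33.3
Sum = 88.1325
88.1325 is ≥ 68.5 and < 92 → Tier 2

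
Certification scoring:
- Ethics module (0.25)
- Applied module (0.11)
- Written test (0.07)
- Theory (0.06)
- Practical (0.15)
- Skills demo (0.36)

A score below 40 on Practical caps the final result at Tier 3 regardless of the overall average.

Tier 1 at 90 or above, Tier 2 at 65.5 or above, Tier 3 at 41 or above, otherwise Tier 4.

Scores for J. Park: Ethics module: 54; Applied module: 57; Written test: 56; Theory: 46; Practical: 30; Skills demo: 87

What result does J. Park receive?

Tier 3

Practical score 30 < 40: minimum not met.
Weighted total:
  Ethics module 54 × 0.25 = 13.5
  Applied module 57 × 0.11 = 6.27
  Written test 56 × 0.07 = 3.92
  Theory 46 × 0.06 = 2.76
  Practical 30 × 0.15 = 4.5
  Skills demo 87 × 0.36 = 31.32
Sum = 62.27
62.27 would be Tier 3; cap at Tier 3 applies → Tier 3.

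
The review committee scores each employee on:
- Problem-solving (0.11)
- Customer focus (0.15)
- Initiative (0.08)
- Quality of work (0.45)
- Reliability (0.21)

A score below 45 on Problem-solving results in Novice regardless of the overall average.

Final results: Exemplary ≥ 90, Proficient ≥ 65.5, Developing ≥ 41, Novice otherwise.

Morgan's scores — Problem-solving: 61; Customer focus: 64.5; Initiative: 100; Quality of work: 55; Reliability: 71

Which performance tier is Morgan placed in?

Problem-solving score 61 ≥ 45: minimum met.
Weighted total:
  Problem-solving 61 × 0.11 = 6.71
  Customer focus 64.5 × 0.15 = 9.675
  Initiative 100 × 0.08 = 8
  Quality of work 55 × 0.45 = 24.75
  Reliability 71 × 0.21 = 14.91
Sum = 64.045
64.045 is ≥ 41 and < 65.5 → Developing

Developing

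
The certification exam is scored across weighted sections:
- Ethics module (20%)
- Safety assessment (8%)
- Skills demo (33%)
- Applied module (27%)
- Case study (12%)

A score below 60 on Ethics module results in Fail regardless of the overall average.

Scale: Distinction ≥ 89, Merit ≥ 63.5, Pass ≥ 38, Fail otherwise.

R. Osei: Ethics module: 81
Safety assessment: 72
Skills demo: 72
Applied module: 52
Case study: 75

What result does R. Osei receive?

Ethics module score 81 ≥ 60: minimum met.
Weighted total:
  Ethics module 81 × 0.2 = 16.2
  Safety assessment 72 × 0.08 = 5.76
  Skills demo 72 × 0.33 = 23.76
  Applied module 52 × 0.27 = 14.04
  Case study 75 × 0.12 = 9
Sum = 68.76
68.76 is ≥ 63.5 and < 89 → Merit

Merit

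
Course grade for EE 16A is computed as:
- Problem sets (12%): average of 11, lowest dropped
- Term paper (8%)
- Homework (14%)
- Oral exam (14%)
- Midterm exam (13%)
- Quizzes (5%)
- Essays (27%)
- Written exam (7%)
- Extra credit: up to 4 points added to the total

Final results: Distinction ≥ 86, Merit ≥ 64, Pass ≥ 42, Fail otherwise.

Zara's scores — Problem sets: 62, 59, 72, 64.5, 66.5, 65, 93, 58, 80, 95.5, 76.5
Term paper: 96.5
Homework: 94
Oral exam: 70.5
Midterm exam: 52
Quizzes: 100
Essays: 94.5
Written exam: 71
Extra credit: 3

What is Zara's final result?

Problem sets: drop 58 → average of remaining 10 = 734/10 = 73.4
Weighted total:
  Problem sets 73.4 × 0.12 = 8.808
  Term paper 96.5 × 0.08 = 7.72
  Homework 94 × 0.14 = 13.16
  Oral exam 70.5 × 0.14 = 9.87
  Midterm exam 52 × 0.13 = 6.76
  Quizzes 100 × 0.05 = 5
  Essays 94.5 × 0.27 = 25.515
  Written exam 71 × 0.07 = 4.97
Sum = 81.803
Extra credit: 81.803 + 3 = 84.803
84.803 is ≥ 64 and < 86 → Merit

Merit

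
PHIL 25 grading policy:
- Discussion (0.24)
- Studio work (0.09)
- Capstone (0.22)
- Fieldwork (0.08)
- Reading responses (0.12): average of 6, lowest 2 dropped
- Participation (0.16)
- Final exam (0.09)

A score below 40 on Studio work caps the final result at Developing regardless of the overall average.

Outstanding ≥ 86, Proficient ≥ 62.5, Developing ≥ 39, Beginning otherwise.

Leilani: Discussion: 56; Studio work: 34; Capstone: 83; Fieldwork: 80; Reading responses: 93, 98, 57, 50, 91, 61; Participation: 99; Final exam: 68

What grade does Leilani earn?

Developing

Reading responses: drop 50, 57 → average of remaining 4 = 343/4 = 85.75
Studio work score 34 < 40: minimum not met.
Weighted total:
  Discussion 56 × 0.24 = 13.44
  Studio work 34 × 0.09 = 3.06
  Capstone 83 × 0.22 = 18.26
  Fieldwork 80 × 0.08 = 6.4
  Reading responses 85.75 × 0.12 = 10.29
  Participation 99 × 0.16 = 15.84
  Final exam 68 × 0.09 = 6.12
Sum = 73.41
73.41 would be Proficient; cap at Developing applies → Developing.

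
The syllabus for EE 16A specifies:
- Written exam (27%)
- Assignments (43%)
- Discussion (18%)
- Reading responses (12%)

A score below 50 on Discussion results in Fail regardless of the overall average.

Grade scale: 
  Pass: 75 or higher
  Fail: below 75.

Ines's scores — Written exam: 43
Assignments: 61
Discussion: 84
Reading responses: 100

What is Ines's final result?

Fail

Discussion score 84 ≥ 50: minimum met.
Weighted total:
  Written exam 43 × 0.27 = 11.61
  Assignments 61 × 0.43 = 26.23
  Discussion 84 × 0.18 = 15.12
  Reading responses 100 × 0.12 = 12
Sum = 64.96
64.96 < 75 → Fail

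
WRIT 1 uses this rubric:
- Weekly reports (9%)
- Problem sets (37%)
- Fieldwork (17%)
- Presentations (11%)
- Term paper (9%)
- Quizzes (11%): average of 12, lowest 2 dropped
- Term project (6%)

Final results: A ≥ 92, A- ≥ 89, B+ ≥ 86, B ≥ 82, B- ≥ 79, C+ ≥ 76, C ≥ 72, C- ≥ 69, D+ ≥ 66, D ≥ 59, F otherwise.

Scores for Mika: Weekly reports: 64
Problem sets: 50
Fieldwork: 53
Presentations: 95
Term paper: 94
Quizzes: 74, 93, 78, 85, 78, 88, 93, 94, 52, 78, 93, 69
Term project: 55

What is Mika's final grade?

D

Quizzes: drop 52, 69 → average of remaining 10 = 854/10 = 85.4
Weighted total:
  Weekly reports 64 × 0.09 = 5.76
  Problem sets 50 × 0.37 = 18.5
  Fieldwork 53 × 0.17 = 9.01
  Presentations 95 × 0.11 = 10.45
  Term paper 94 × 0.09 = 8.46
  Quizzes 85.4 × 0.11 = 9.394
  Term project 55 × 0.06 = 3.3
Sum = 64.874
64.874 is ≥ 59 and < 66 → D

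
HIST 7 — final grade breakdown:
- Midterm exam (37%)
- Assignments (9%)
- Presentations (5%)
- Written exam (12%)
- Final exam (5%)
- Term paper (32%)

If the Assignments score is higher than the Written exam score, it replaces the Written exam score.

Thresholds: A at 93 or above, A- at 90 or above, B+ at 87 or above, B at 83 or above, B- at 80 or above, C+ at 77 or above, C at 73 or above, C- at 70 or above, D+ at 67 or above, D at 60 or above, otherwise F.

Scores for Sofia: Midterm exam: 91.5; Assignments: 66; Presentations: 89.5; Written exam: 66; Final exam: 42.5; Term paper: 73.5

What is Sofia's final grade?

Assignments (66) ≤ Written exam (66), so Written exam stays at 66.
Weighted total:
  Midterm exam 91.5 × 0.37 = 33.855
  Assignments 66 × 0.09 = 5.94
  Presentations 89.5 × 0.05 = 4.475
  Written exam 66 × 0.12 = 7.92
  Final exam 42.5 × 0.05 = 2.125
  Term paper 73.5 × 0.32 = 23.52
Sum = 77.835
77.835 is ≥ 77 and < 80 → C+

C+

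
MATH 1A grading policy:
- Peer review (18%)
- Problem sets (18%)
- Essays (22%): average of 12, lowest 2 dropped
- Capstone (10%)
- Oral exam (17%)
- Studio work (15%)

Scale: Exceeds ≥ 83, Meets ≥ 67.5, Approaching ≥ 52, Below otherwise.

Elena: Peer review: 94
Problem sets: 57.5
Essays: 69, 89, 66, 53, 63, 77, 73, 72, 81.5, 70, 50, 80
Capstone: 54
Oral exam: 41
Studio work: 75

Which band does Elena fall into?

Approaching

Essays: drop 50, 53 → average of remaining 10 = 740.5/10 = 74.05
Weighted total:
  Peer review 94 × 0.18 = 16.92
  Problem sets 57.5 × 0.18 = 10.35
  Essays 74.05 × 0.22 = 16.291
  Capstone 54 × 0.1 = 5.4
  Oral exam 41 × 0.17 = 6.97
  Studio work 75 × 0.15 = 11.25
Sum = 67.181
67.181 is ≥ 52 and < 67.5 → Approaching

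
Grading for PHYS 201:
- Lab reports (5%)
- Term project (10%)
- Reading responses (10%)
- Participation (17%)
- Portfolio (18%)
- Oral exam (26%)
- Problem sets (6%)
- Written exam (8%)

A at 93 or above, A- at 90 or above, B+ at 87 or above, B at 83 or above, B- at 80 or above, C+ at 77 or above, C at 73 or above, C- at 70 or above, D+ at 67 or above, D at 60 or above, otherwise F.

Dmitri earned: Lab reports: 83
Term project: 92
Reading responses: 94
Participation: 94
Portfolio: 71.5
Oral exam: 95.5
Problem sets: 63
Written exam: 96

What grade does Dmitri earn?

B+

Weighted total:
  Lab reports 83 × 0.05 = 4.15
  Term project 92 × 0.1 = 9.2
  Reading responses 94 × 0.1 = 9.4
  Participation 94 × 0.17 = 15.98
  Portfolio 71.5 × 0.18 = 12.87
  Oral exam 95.5 × 0.26 = 24.83
  Problem sets 63 × 0.06 = 3.78
  Written exam 96 × 0.08 = 7.68
Sum = 87.89
87.89 is ≥ 87 and < 90 → B+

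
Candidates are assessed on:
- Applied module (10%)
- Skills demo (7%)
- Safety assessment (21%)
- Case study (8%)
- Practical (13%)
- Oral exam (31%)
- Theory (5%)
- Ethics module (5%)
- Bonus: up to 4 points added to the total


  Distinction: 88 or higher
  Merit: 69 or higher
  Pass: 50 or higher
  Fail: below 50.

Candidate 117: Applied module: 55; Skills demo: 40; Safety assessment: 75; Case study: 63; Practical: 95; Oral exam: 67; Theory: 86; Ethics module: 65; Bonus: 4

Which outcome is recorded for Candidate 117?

Merit

Weighted total:
  Applied module 55 × 0.1 = 5.5
  Skills demo 40 × 0.07 = 2.8
  Safety assessment 75 × 0.21 = 15.75
  Case study 63 × 0.08 = 5.04
  Practical 95 × 0.13 = 12.35
  Oral exam 67 × 0.31 = 20.77
  Theory 86 × 0.05 = 4.3
  Ethics module 65 × 0.05 = 3.25
Sum = 69.76
Bonus: 69.76 + 4 = 73.76
73.76 is ≥ 69 and < 88 → Merit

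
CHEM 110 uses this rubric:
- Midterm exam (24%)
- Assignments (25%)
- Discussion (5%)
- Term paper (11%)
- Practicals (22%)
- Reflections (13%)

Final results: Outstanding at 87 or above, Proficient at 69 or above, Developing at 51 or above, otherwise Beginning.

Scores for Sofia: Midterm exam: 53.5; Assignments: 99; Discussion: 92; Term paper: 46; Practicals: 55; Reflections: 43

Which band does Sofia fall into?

Developing

Weighted total:
  Midterm exam 53.5 × 0.24 = 12.84
  Assignments 99 × 0.25 = 24.75
  Discussion 92 × 0.05 = 4.6
  Term paper 46 × 0.11 = 5.06
  Practicals 55 × 0.22 = 12.1
  Reflections 43 × 0.13 = 5.59
Sum = 64.94
64.94 is ≥ 51 and < 69 → Developing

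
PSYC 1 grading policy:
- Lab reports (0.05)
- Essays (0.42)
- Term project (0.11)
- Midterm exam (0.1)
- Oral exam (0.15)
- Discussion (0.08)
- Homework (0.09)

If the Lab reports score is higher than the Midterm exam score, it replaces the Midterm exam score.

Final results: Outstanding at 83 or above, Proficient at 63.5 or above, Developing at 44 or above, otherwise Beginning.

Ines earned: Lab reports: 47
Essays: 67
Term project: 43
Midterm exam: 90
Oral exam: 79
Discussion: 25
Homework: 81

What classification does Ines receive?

Proficient

Lab reports (47) ≤ Midterm exam (90), so Midterm exam stays at 90.
Weighted total:
  Lab reports 47 × 0.05 = 2.35
  Essays 67 × 0.42 = 28.14
  Term project 43 × 0.11 = 4.73
  Midterm exam 90 × 0.1 = 9
  Oral exam 79 × 0.15 = 11.85
  Discussion 25 × 0.08 = 2
  Homework 81 × 0.09 = 7.29
Sum = 65.36
65.36 is ≥ 63.5 and < 83 → Proficient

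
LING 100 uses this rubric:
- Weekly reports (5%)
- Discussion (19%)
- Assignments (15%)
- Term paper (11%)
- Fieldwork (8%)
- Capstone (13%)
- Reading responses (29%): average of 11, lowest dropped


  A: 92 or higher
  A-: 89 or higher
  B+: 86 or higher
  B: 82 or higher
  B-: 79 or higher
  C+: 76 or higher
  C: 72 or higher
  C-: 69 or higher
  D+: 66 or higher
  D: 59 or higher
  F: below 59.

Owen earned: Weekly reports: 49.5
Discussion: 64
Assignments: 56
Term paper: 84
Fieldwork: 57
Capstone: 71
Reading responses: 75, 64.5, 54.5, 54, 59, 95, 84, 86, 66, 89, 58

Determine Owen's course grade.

D+

Reading responses: drop 54 → average of remaining 10 = 731/10 = 73.1
Weighted total:
  Weekly reports 49.5 × 0.05 = 2.475
  Discussion 64 × 0.19 = 12.16
  Assignments 56 × 0.15 = 8.4
  Term paper 84 × 0.11 = 9.24
  Fieldwork 57 × 0.08 = 4.56
  Capstone 71 × 0.13 = 9.23
  Reading responses 73.1 × 0.29 = 21.199
Sum = 67.264
67.264 is ≥ 66 and < 69 → D+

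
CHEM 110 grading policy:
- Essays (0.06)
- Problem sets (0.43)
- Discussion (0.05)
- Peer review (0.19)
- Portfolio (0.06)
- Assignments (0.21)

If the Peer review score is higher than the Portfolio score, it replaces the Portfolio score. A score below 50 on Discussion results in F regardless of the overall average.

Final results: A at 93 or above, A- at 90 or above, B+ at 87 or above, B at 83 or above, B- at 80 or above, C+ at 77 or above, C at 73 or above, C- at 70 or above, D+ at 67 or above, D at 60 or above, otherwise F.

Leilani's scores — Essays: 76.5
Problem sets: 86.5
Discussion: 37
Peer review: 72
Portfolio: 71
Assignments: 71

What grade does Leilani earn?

Peer review (72) > Portfolio (71), so Portfolio counts as 72.
Discussion score 37 < 50: minimum not met.
Weighted total:
  Essays 76.5 × 0.06 = 4.59
  Problem sets 86.5 × 0.43 = 37.195
  Discussion 37 × 0.05 = 1.85
  Peer review 72 × 0.19 = 13.68
  Portfolio 72 × 0.06 = 4.32
  Assignments 71 × 0.21 = 14.91
Sum = 76.545
Because the Discussion minimum was not met, the result is F.

F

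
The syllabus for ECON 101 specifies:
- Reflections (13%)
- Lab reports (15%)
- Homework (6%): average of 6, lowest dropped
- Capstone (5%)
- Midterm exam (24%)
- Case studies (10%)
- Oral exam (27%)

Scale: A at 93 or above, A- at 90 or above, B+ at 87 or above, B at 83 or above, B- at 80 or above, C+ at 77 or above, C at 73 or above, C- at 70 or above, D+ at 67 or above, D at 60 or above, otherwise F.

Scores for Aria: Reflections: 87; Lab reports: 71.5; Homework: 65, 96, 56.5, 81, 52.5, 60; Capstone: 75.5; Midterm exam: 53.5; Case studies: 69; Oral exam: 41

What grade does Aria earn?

Homework: drop 52.5 → average of remaining 5 = 358.5/5 = 71.7
Weighted total:
  Reflections 87 × 0.13 = 11.31
  Lab reports 71.5 × 0.15 = 10.725
  Homework 71.7 × 0.06 = 4.302
  Capstone 75.5 × 0.05 = 3.775
  Midterm exam 53.5 × 0.24 = 12.84
  Case studies 69 × 0.1 = 6.9
  Oral exam 41 × 0.27 = 11.07
Sum = 60.922
60.922 is ≥ 60 and < 67 → D

D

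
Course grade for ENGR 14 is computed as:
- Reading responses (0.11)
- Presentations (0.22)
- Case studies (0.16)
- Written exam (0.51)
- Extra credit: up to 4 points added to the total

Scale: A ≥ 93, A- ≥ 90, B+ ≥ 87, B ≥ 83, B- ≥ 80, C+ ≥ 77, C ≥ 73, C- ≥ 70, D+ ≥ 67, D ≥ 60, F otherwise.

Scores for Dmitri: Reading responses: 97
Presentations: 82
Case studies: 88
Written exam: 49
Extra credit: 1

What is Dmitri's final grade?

Weighted total:
  Reading responses 97 × 0.11 = 10.67
  Presentations 82 × 0.22 = 18.04
  Case studies 88 × 0.16 = 14.08
  Written exam 49 × 0.51 = 24.99
Sum = 67.78
Extra credit: 67.78 + 1 = 68.78
68.78 is ≥ 67 and < 70 → D+

D+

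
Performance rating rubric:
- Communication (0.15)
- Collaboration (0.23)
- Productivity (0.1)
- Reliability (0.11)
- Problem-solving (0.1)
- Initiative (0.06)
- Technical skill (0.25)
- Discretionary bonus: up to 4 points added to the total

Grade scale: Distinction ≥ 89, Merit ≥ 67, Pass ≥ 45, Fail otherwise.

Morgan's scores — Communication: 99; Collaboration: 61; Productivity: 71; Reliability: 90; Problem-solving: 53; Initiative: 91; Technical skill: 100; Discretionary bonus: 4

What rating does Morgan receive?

Weighted total:
  Communication 99 × 0.15 = 14.85
  Collaboration 61 × 0.23 = 14.03
  Productivity 71 × 0.1 = 7.1
  Reliability 90 × 0.11 = 9.9
  Problem-solving 53 × 0.1 = 5.3
  Initiative 91 × 0.06 = 5.46
  Technical skill 100 × 0.25 = 25
Sum = 81.64
Discretionary bonus: 81.64 + 4 = 85.64
85.64 is ≥ 67 and < 89 → Merit

Merit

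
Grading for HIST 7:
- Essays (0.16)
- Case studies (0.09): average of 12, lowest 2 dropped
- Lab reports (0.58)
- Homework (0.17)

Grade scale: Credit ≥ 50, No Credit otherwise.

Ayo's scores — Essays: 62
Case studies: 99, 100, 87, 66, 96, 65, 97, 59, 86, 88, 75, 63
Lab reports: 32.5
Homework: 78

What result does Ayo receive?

Case studies: drop 59, 63 → average of remaining 10 = 859/10 = 85.9
Weighted total:
  Essays 62 × 0.16 = 9.92
  Case studies 85.9 × 0.09 = 7.731
  Lab reports 32.5 × 0.58 = 18.85
  Homework 78 × 0.17 = 13.26
Sum = 49.761
49.761 < 50 → No Credit

No Credit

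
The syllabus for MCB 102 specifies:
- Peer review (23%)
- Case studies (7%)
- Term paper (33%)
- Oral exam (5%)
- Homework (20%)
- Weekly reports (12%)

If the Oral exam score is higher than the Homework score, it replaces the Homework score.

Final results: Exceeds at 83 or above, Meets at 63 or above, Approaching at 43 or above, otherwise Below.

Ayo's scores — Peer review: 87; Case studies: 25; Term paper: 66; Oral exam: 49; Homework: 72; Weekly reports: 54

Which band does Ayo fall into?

Oral exam (49) ≤ Homework (72), so Homework stays at 72.
Weighted total:
  Peer review 87 × 0.23 = 20.01
  Case studies 25 × 0.07 = 1.75
  Term paper 66 × 0.33 = 21.78
  Oral exam 49 × 0.05 = 2.45
  Homework 72 × 0.2 = 14.4
  Weekly reports 54 × 0.12 = 6.48
Sum = 66.87
66.87 is ≥ 63 and < 83 → Meets

Meets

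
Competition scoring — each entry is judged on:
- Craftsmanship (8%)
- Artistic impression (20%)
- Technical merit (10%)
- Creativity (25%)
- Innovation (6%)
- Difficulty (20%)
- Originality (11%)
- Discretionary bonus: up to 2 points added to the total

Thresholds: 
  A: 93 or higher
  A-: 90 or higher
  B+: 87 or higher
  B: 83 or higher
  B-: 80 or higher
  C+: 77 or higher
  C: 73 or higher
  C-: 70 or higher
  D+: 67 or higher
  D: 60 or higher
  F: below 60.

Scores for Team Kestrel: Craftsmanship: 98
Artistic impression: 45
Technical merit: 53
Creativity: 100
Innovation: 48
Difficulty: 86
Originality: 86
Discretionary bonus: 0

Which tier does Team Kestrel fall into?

Weighted total:
  Craftsmanship 98 × 0.08 = 7.84
  Artistic impression 45 × 0.2 = 9
  Technical merit 53 × 0.1 = 5.3
  Creativity 100 × 0.25 = 25
  Innovation 48 × 0.06 = 2.88
  Difficulty 86 × 0.2 = 17.2
  Originality 86 × 0.11 = 9.46
Sum = 76.68
Discretionary bonus: 76.68 + 0 = 76.68
76.68 is ≥ 73 and < 77 → C

C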